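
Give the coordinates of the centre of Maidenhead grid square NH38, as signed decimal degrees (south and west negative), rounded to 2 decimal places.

Field N=13, H=7: +13·20° lon, +7·10° lat → SW at lon 80°, lat -20°.
Square 3, 8: +3·2° lon, +8·1° lat → SW at lon 86°, lat -12°.
Cell spans 2° lon × 1° lat. Centre is SW corner plus half of each.
latitude -11.50, longitude 87.00.

-11.50, 87.00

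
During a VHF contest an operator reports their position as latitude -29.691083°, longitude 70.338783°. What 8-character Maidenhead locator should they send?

MG50eh04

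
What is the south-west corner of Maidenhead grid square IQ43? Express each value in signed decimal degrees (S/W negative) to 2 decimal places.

Field I=8, Q=16: +8·20° lon, +16·10° lat → SW at lon -20°, lat 70°.
Square 4, 3: +4·2° lon, +3·1° lat → SW at lon -12°, lat 73°.
latitude 73.00, longitude -12.00.

73.00, -12.00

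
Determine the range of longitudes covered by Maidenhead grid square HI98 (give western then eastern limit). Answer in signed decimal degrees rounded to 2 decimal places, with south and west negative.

Field H=7, I=8: +7·20° lon, +8·10° lat → SW at lon -40°, lat -10°.
Square 9, 8: +9·2° lon, +8·1° lat → SW at lon -22°, lat -2°.
Cell spans 2° lon × 1° lat.
west -22.00, east -20.00.

-22.00, -20.00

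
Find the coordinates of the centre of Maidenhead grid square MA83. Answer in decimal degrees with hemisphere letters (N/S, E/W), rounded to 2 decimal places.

86.50° S, 77.00° E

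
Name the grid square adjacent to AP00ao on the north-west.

RP90xp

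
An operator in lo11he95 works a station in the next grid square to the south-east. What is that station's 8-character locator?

Longitude extended square 9; +1 → 10, wraps to 0, carry into subsquare.
Longitude subsquare h = 7; +1 → 8 = i.
Latitude extended square 5; −1 → 4.

LO11ie04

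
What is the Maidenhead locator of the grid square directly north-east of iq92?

Longitude square 9; +1 → 10, wraps to 0, carry into field.
Longitude field I = 8; +1 → 9 = J.
Latitude square 2; +1 → 3.

JQ03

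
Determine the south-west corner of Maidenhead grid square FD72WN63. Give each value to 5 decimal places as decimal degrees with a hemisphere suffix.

57.44583° S, 64.11667° W

Field F=5, D=3: +5·20° lon, +3·10° lat → SW at lon -80°, lat -60°.
Square 7, 2: +7·2° lon, +2·1° lat → SW at lon -66°, lat -58°.
Subsquare w=22, n=13: +22·0.0833333° lon, +13·0.0416667° lat → SW at lon -64.1667°, lat -57.4583°.
Extended square 6, 3: +6·0.00833333° lon, +3·0.00416667° lat → SW at lon -64.1167°, lat -57.4458°.
latitude 57.44583° S, longitude 64.11667° W.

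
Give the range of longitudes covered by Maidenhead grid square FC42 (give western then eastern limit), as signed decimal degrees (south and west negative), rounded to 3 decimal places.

-72.000, -70.000

Field F=5, C=2: +5·20° lon, +2·10° lat → SW at lon -80°, lat -70°.
Square 4, 2: +4·2° lon, +2·1° lat → SW at lon -72°, lat -68°.
Cell spans 2° lon × 1° lat.
west -72.000, east -70.000.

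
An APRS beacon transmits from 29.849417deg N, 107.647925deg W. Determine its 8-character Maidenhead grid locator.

DL69eu23

Offset from 180°W / 90°S: lon 72.35207°, lat 119.84942°.
Field: 72.35207/20 → 3 → D, 119.84942/10 → 11 → L; chars DL.
Square: 12.35207/2 → 6, 9.84942/1 → 9; chars 69.
Subsquare: 0.35207/0.0833333 → 4 → e, 0.84942/0.0416667 → 20 → u; chars eu.
Extended square: 0.01874/0.00833333 → 2, 0.01608/0.00416667 → 3; chars 23.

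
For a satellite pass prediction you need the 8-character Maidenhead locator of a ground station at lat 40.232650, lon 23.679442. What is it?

KN10uf15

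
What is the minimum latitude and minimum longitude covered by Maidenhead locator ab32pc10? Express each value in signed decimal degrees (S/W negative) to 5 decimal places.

-77.91667, -172.74167

Field A=0, B=1: +0·20° lon, +1·10° lat → SW at lon -180°, lat -80°.
Square 3, 2: +3·2° lon, +2·1° lat → SW at lon -174°, lat -78°.
Subsquare p=15, c=2: +15·0.0833333° lon, +2·0.0416667° lat → SW at lon -172.75°, lat -77.9167°.
Extended square 1, 0: +1·0.00833333° lon, +0·0.00416667° lat → SW at lon -172.742°, lat -77.9167°.
latitude -77.91667, longitude -172.74167.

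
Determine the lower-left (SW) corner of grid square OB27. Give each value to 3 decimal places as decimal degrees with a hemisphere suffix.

Field O=14, B=1: +14·20° lon, +1·10° lat → SW at lon 100°, lat -80°.
Square 2, 7: +2·2° lon, +7·1° lat → SW at lon 104°, lat -73°.
latitude 73.000° S, longitude 104.000° E.

73.000° S, 104.000° E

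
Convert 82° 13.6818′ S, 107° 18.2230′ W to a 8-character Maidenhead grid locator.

DA67is35

Add 180° to longitude and 90° to latitude: 72.69628, 7.77197.
Field: 72.69628/20 → 3 → D, 7.77197/10 → 0 → A; chars DA.
Square: 12.69628/2 → 6, 7.77197/1 → 7; chars 67.
Subsquare: 0.69628/0.0833333 → 8 → i, 0.77197/0.0416667 → 18 → s; chars is.
Extended square: 0.02962/0.00833333 → 3, 0.02197/0.00416667 → 5; chars 35.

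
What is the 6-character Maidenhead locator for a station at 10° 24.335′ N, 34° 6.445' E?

Add 180° to longitude and 90° to latitude: 214.1074, 100.4056.
Field: 214.1074/20 → 10 → K, 100.4056/10 → 10 → K; chars KK.
Square: 14.1074/2 → 7, 0.4056/1 → 0; chars 70.
Subsquare: 0.1074/0.0833333 → 1 → b, 0.4056/0.0416667 → 9 → j; chars bj.

KK70bj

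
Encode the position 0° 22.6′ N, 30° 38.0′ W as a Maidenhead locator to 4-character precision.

Add 180° to longitude and 90° to latitude: 149.37, 90.38.
Field: 149.37/20 → 7 → H, 90.38/10 → 9 → J; chars HJ.
Square: 9.37/2 → 4, 0.38/1 → 0; chars 40.

HJ40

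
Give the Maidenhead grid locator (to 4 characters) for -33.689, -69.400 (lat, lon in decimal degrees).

FF56

Shift to the Maidenhead origin (180°W, 90°S): lon 110.60, lat 56.31.
Field: 110.60/20 → 5 → F, 56.31/10 → 5 → F; chars FF.
Square: 10.60/2 → 5, 6.31/1 → 6; chars 56.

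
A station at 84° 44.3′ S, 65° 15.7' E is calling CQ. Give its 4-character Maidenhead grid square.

Offset from 180°W / 90°S: lon 245.26°, lat 5.26°.
Field: lon ⌊245.26/20⌋ = 12 → M; lat ⌊5.26/10⌋ = 0 → A.
Square: lon ⌊5.26/2⌋ = 2; lat ⌊5.26/1⌋ = 5.

MA25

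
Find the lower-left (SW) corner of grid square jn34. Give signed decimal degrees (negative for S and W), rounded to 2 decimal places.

Field J=9, N=13: +9·20° lon, +13·10° lat → SW at lon 0°, lat 40°.
Square 3, 4: +3·2° lon, +4·1° lat → SW at lon 6°, lat 44°.
latitude 44.00, longitude 6.00.

44.00, 6.00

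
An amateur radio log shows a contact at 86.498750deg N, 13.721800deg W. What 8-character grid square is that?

IR36dl39

Offset from 180°W / 90°S: lon 166.27820°, lat 176.49875°.
Field (20°×10°, letters A–R): 166.27820/20 → 8 → I, 176.49875/10 → 17 → R; chars IR.
Square (2°×1°, digits 0–9): 6.27820/2 → 3, 6.49875/1 → 6; chars 36.
Subsquare (5′×2.5′, letters a–x): 0.27820/0.0833333 → 3 → d, 0.49875/0.0416667 → 11 → l; chars dl.
Extended square (30″×15″, digits 0–9): 0.02820/0.00833333 → 3, 0.04042/0.00416667 → 9; chars 39.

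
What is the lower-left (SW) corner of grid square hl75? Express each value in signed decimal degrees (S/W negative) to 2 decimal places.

25.00, -26.00

Field H=7, L=11: +7·20° lon, +11·10° lat → SW at lon -40°, lat 20°.
Square 7, 5: +7·2° lon, +5·1° lat → SW at lon -26°, lat 25°.
latitude 25.00, longitude -26.00.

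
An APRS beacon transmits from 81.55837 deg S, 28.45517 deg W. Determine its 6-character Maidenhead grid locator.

Shift to the Maidenhead origin (180°W, 90°S): lon 151.5448, lat 8.4416.
Field: 151.5448/20 → 7 → H, 8.4416/10 → 0 → A; chars HA.
Square: 11.5448/2 → 5, 8.4416/1 → 8; chars 58.
Subsquare: 1.5448/0.0833333 → 18 → s, 0.4416/0.0416667 → 10 → k; chars sk.

HA58sk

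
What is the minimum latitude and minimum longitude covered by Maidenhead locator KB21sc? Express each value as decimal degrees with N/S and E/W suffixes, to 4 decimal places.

78.9167° S, 25.5000° E

Field K=10, B=1: +10·20° lon, +1·10° lat → SW at lon 20°, lat -80°.
Square 2, 1: +2·2° lon, +1·1° lat → SW at lon 24°, lat -79°.
Subsquare s=18, c=2: +18·0.0833333° lon, +2·0.0416667° lat → SW at lon 25.5°, lat -78.9167°.
latitude 78.9167° S, longitude 25.5000° E.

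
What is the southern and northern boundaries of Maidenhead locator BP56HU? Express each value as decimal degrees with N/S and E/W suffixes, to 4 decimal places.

Field B=1, P=15: +1·20° lon, +15·10° lat → SW at lon -160°, lat 60°.
Square 5, 6: +5·2° lon, +6·1° lat → SW at lon -150°, lat 66°.
Subsquare h=7, u=20: +7·0.0833333° lon, +20·0.0416667° lat → SW at lon -149.417°, lat 66.8333°.
Cell spans 0.0833333° lon × 0.0416667° lat.
south 66.8333° N, north 66.8750° N.

66.8333° N, 66.8750° N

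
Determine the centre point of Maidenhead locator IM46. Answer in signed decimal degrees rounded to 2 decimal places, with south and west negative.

36.50, -11.00

Field I=8, M=12: +8·20° lon, +12·10° lat → SW at lon -20°, lat 30°.
Square 4, 6: +4·2° lon, +6·1° lat → SW at lon -12°, lat 36°.
Cell spans 2° lon × 1° lat. Centre is SW corner plus half of each.
latitude 36.50, longitude -11.00.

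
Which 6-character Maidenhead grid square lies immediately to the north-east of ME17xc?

ME27ad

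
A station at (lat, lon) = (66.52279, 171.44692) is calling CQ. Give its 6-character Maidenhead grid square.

RP56rm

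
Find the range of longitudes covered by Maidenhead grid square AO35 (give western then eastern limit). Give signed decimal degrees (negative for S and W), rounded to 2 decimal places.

Field A=0, O=14: +0·20° lon, +14·10° lat → SW at lon -180°, lat 50°.
Square 3, 5: +3·2° lon, +5·1° lat → SW at lon -174°, lat 55°.
Cell spans 2° lon × 1° lat.
west -174.00, east -172.00.

-174.00, -172.00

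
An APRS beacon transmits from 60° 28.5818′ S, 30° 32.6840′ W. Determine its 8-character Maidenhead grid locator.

HC49rm45

Offset from 180°W / 90°S: lon 149.45527°, lat 29.52364°.
Field (20°×10°, letters A–R): 149.45527/20 → 7 → H, 29.52364/10 → 2 → C; chars HC.
Square (2°×1°, digits 0–9): 9.45527/2 → 4, 9.52364/1 → 9; chars 49.
Subsquare (5′×2.5′, letters a–x): 1.45527/0.0833333 → 17 → r, 0.52364/0.0416667 → 12 → m; chars rm.
Extended square (30″×15″, digits 0–9): 0.03860/0.00833333 → 4, 0.02364/0.00416667 → 5; chars 45.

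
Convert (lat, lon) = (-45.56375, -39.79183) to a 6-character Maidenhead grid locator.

Shift to the Maidenhead origin (180°W, 90°S): lon 140.2082, lat 44.4363.
Field: lon ⌊140.2082/20⌋ = 7 → H; lat ⌊44.4363/10⌋ = 4 → E.
Square: lon ⌊0.2082/2⌋ = 0; lat ⌊4.4363/1⌋ = 4.
Subsquare: lon ⌊0.2082/0.0833333⌋ = 2 → c; lat ⌊0.4363/0.0416667⌋ = 10 → k.

HE04ck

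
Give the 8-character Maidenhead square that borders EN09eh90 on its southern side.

Latitude extended square 0; −1 → -1, wraps to 9, carry into subsquare.
Latitude subsquare h = 7; −1 → 6 = g.
The longitude characters are unchanged.

EN09eg99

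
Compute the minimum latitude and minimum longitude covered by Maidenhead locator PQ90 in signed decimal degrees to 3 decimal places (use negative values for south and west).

Field P=15, Q=16: +15·20° lon, +16·10° lat → SW at lon 120°, lat 70°.
Square 9, 0: +9·2° lon, +0·1° lat → SW at lon 138°, lat 70°.
latitude 70.000, longitude 138.000.

70.000, 138.000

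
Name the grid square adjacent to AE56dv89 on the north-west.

Longitude extended square 8; −1 → 7.
Latitude extended square 9; +1 → 10, wraps to 0, carry into subsquare.
Latitude subsquare v = 21; +1 → 22 = w.

AE56dw70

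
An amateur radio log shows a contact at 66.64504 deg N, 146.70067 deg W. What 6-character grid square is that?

BP66pp

Offset from 180°W / 90°S: lon 33.2993°, lat 156.6450°.
Field (20°×10°, letters A–R): lon ⌊33.2993/20⌋ = 1 → B; lat ⌊156.6450/10⌋ = 15 → P.
Square (2°×1°, digits 0–9): lon ⌊13.2993/2⌋ = 6; lat ⌊6.6450/1⌋ = 6.
Subsquare (5′×2.5′, letters a–x): lon ⌊1.2993/0.0833333⌋ = 15 → p; lat ⌊0.6450/0.0416667⌋ = 15 → p.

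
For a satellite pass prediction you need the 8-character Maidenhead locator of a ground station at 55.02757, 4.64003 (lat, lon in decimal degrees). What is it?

Offset from 180°W / 90°S: lon 184.64003°, lat 145.02757°.
Field: 184.64003/20 → 9 → J, 145.02757/10 → 14 → O; chars JO.
Square: 4.64003/2 → 2, 5.02757/1 → 5; chars 25.
Subsquare: 0.64003/0.0833333 → 7 → h, 0.02757/0.0416667 → 0 → a; chars ha.
Extended square: 0.05670/0.00833333 → 6, 0.02757/0.00416667 → 6; chars 66.

JO25ha66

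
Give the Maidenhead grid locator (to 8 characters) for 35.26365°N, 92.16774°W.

Shift to the Maidenhead origin (180°W, 90°S): lon 87.83226, lat 125.26365.
Field: lon ⌊87.83226/20⌋ = 4 → E; lat ⌊125.26365/10⌋ = 12 → M.
Square: lon ⌊7.83226/2⌋ = 3; lat ⌊5.26365/1⌋ = 5.
Subsquare: lon ⌊1.83226/0.0833333⌋ = 21 → v; lat ⌊0.26365/0.0416667⌋ = 6 → g.
Extended square: lon ⌊0.08226/0.00833333⌋ = 9; lat ⌊0.01365/0.00416667⌋ = 3.

EM35vg93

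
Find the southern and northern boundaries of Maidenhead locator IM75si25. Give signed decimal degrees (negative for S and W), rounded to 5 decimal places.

35.35417, 35.35833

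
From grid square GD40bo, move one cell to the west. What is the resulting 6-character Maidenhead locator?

Longitude subsquare b = 1; −1 → 0 = a.
The latitude characters are unchanged.

GD40ao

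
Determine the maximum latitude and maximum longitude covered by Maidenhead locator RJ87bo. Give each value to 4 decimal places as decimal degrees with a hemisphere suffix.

7.6250° N, 176.1667° E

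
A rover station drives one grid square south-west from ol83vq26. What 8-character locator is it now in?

Longitude extended square 2; −1 → 1.
Latitude extended square 6; −1 → 5.

OL83vq15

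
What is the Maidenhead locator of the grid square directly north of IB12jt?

IB12ju

Latitude subsquare t = 19; +1 → 20 = u.
The longitude characters are unchanged.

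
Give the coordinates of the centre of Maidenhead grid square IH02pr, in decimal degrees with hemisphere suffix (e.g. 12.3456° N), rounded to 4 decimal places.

17.2708° S, 18.7083° W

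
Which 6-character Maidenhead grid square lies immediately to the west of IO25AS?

Longitude subsquare a = 0; −1 → -1, wraps to 23 = x, carry into square.
Longitude square 2; −1 → 1.
The latitude characters are unchanged.

IO15xs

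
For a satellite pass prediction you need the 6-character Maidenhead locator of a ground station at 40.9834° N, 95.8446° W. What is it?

Offset from 180°W / 90°S: lon 84.1554°, lat 130.9834°.
Field: 84.1554/20 → 4 → E, 130.9834/10 → 13 → N; chars EN.
Square: 4.1554/2 → 2, 0.9834/1 → 0; chars 20.
Subsquare: 0.1554/0.0833333 → 1 → b, 0.9834/0.0416667 → 23 → x; chars bx.

EN20bx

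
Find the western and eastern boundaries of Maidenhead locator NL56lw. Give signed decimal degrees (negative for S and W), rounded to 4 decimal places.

Field N=13, L=11: +13·20° lon, +11·10° lat → SW at lon 80°, lat 20°.
Square 5, 6: +5·2° lon, +6·1° lat → SW at lon 90°, lat 26°.
Subsquare l=11, w=22: +11·0.0833333° lon, +22·0.0416667° lat → SW at lon 90.9167°, lat 26.9167°.
Cell spans 0.0833333° lon × 0.0416667° lat.
west 90.9167, east 91.0000.

90.9167, 91.0000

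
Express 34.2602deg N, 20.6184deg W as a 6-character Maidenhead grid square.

HM94qg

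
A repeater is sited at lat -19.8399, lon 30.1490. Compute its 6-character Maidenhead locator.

Shift to the Maidenhead origin (180°W, 90°S): lon 210.1490, lat 70.1601.
Field (20°×10°, letters A–R): 210.1490/20 → 10 → K, 70.1601/10 → 7 → H; chars KH.
Square (2°×1°, digits 0–9): 10.1490/2 → 5, 0.1601/1 → 0; chars 50.
Subsquare (5′×2.5′, letters a–x): 0.1490/0.0833333 → 1 → b, 0.1601/0.0416667 → 3 → d; chars bd.

KH50bd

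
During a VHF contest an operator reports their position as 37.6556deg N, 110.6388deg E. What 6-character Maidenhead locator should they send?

Offset from 180°W / 90°S: lon 290.6388°, lat 127.6556°.
Field: lon ⌊290.6388/20⌋ = 14 → O; lat ⌊127.6556/10⌋ = 12 → M.
Square: lon ⌊10.6388/2⌋ = 5; lat ⌊7.6556/1⌋ = 7.
Subsquare: lon ⌊0.6388/0.0833333⌋ = 7 → h; lat ⌊0.6556/0.0416667⌋ = 15 → p.

OM57hp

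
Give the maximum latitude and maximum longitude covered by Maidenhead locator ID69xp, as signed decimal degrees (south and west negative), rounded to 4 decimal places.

Field I=8, D=3: +8·20° lon, +3·10° lat → SW at lon -20°, lat -60°.
Square 6, 9: +6·2° lon, +9·1° lat → SW at lon -8°, lat -51°.
Subsquare x=23, p=15: +23·0.0833333° lon, +15·0.0416667° lat → SW at lon -6.08333°, lat -50.375°.
Cell spans 0.0833333° lon × 0.0416667° lat. NE corner is SW corner plus one full cell.
latitude -50.3333, longitude -6.0000.

-50.3333, -6.0000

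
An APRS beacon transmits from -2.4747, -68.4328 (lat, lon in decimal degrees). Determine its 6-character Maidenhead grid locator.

Add 180° to longitude and 90° to latitude: 111.5672, 87.5253.
Field: lon ⌊111.5672/20⌋ = 5 → F; lat ⌊87.5253/10⌋ = 8 → I.
Square: lon ⌊11.5672/2⌋ = 5; lat ⌊7.5253/1⌋ = 7.
Subsquare: lon ⌊1.5672/0.0833333⌋ = 18 → s; lat ⌊0.5253/0.0416667⌋ = 12 → m.

FI57sm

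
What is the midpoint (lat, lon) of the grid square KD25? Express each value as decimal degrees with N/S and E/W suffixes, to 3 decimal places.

54.500° S, 25.000° E

Field K=10, D=3: +10·20° lon, +3·10° lat → SW at lon 20°, lat -60°.
Square 2, 5: +2·2° lon, +5·1° lat → SW at lon 24°, lat -55°.
Cell spans 2° lon × 1° lat. Centre is SW corner plus half of each.
latitude 54.500° S, longitude 25.000° E.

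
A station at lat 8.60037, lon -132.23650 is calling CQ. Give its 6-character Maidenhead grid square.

CJ38vo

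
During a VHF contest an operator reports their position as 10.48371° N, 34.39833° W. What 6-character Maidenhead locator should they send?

HK20tl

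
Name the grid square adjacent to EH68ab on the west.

EH58xb

Longitude subsquare a = 0; −1 → -1, wraps to 23 = x, carry into square.
Longitude square 6; −1 → 5.
The latitude characters are unchanged.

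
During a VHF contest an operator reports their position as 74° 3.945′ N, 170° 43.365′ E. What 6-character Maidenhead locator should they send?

RQ54ib

Shift to the Maidenhead origin (180°W, 90°S): lon 350.7228, lat 164.0657.
Field: lon ⌊350.7228/20⌋ = 17 → R; lat ⌊164.0657/10⌋ = 16 → Q.
Square: lon ⌊10.7228/2⌋ = 5; lat ⌊4.0657/1⌋ = 4.
Subsquare: lon ⌊0.7228/0.0833333⌋ = 8 → i; lat ⌊0.0657/0.0416667⌋ = 1 → b.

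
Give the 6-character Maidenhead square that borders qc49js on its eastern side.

QC49ks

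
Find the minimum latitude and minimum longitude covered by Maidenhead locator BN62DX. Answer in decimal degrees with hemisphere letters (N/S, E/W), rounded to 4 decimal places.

42.9583° N, 147.7500° W

Field B=1, N=13: +1·20° lon, +13·10° lat → SW at lon -160°, lat 40°.
Square 6, 2: +6·2° lon, +2·1° lat → SW at lon -148°, lat 42°.
Subsquare d=3, x=23: +3·0.0833333° lon, +23·0.0416667° lat → SW at lon -147.75°, lat 42.9583°.
latitude 42.9583° N, longitude 147.7500° W.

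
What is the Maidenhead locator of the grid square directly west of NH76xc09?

NH76wc99

Longitude extended square 0; −1 → -1, wraps to 9, carry into subsquare.
Longitude subsquare x = 23; −1 → 22 = w.
The latitude characters are unchanged.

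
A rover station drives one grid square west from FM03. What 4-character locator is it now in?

Longitude square 0; −1 → -1, wraps to 9, carry into field.
Longitude field F = 5; −1 → 4 = E.
The latitude characters are unchanged.

EM93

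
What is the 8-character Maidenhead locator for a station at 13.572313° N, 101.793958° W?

Add 180° to longitude and 90° to latitude: 78.20604, 103.57231.
Field: lon ⌊78.20604/20⌋ = 3 → D; lat ⌊103.57231/10⌋ = 10 → K.
Square: lon ⌊18.20604/2⌋ = 9; lat ⌊3.57231/1⌋ = 3.
Subsquare: lon ⌊0.20604/0.0833333⌋ = 2 → c; lat ⌊0.57231/0.0416667⌋ = 13 → n.
Extended square: lon ⌊0.03938/0.00833333⌋ = 4; lat ⌊0.03065/0.00416667⌋ = 7.

DK93cn47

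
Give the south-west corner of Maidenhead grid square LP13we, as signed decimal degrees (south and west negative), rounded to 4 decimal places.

Field L=11, P=15: +11·20° lon, +15·10° lat → SW at lon 40°, lat 60°.
Square 1, 3: +1·2° lon, +3·1° lat → SW at lon 42°, lat 63°.
Subsquare w=22, e=4: +22·0.0833333° lon, +4·0.0416667° lat → SW at lon 43.8333°, lat 63.1667°.
latitude 63.1667, longitude 43.8333.

63.1667, 43.8333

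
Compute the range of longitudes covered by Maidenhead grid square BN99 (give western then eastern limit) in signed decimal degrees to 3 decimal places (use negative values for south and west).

-142.000, -140.000

Field B=1, N=13: +1·20° lon, +13·10° lat → SW at lon -160°, lat 40°.
Square 9, 9: +9·2° lon, +9·1° lat → SW at lon -142°, lat 49°.
Cell spans 2° lon × 1° lat.
west -142.000, east -140.000.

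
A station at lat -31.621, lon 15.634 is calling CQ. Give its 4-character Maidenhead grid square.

JF78

Offset from 180°W / 90°S: lon 195.63°, lat 58.38°.
Field: 195.63/20 → 9 → J, 58.38/10 → 5 → F; chars JF.
Square: 15.63/2 → 7, 8.38/1 → 8; chars 78.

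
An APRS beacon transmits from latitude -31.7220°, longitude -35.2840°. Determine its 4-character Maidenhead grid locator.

HF28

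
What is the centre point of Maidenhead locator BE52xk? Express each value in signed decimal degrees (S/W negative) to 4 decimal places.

-47.5625, -148.0417

Field B=1, E=4: +1·20° lon, +4·10° lat → SW at lon -160°, lat -50°.
Square 5, 2: +5·2° lon, +2·1° lat → SW at lon -150°, lat -48°.
Subsquare x=23, k=10: +23·0.0833333° lon, +10·0.0416667° lat → SW at lon -148.083°, lat -47.5833°.
Cell spans 0.0833333° lon × 0.0416667° lat. Centre is SW corner plus half of each.
latitude -47.5625, longitude -148.0417.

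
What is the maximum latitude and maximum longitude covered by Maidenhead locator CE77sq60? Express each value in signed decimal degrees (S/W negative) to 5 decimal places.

Field C=2, E=4: +2·20° lon, +4·10° lat → SW at lon -140°, lat -50°.
Square 7, 7: +7·2° lon, +7·1° lat → SW at lon -126°, lat -43°.
Subsquare s=18, q=16: +18·0.0833333° lon, +16·0.0416667° lat → SW at lon -124.5°, lat -42.3333°.
Extended square 6, 0: +6·0.00833333° lon, +0·0.00416667° lat → SW at lon -124.45°, lat -42.3333°.
Cell spans 0.00833333° lon × 0.00416667° lat. NE corner is SW corner plus one full cell.
latitude -42.32917, longitude -124.44167.

-42.32917, -124.44167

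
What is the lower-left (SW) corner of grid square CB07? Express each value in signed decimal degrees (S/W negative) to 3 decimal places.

-73.000, -140.000

Field C=2, B=1: +2·20° lon, +1·10° lat → SW at lon -140°, lat -80°.
Square 0, 7: +0·2° lon, +7·1° lat → SW at lon -140°, lat -73°.
latitude -73.000, longitude -140.000.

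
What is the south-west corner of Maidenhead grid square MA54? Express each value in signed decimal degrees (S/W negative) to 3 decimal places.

-86.000, 70.000

Field M=12, A=0: +12·20° lon, +0·10° lat → SW at lon 60°, lat -90°.
Square 5, 4: +5·2° lon, +4·1° lat → SW at lon 70°, lat -86°.
latitude -86.000, longitude 70.000.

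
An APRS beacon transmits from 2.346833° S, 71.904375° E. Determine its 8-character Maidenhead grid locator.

Add 180° to longitude and 90° to latitude: 251.90438, 87.65317.
Field: 251.90438/20 → 12 → M, 87.65317/10 → 8 → I; chars MI.
Square: 11.90438/2 → 5, 7.65317/1 → 7; chars 57.
Subsquare: 1.90438/0.0833333 → 22 → w, 0.65317/0.0416667 → 15 → p; chars wp.
Extended square: 0.07104/0.00833333 → 8, 0.02817/0.00416667 → 6; chars 86.

MI57wp86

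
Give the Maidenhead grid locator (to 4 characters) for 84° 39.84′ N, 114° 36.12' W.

DR24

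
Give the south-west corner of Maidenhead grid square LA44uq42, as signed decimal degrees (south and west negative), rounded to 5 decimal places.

-85.32500, 49.70000

Field L=11, A=0: +11·20° lon, +0·10° lat → SW at lon 40°, lat -90°.
Square 4, 4: +4·2° lon, +4·1° lat → SW at lon 48°, lat -86°.
Subsquare u=20, q=16: +20·0.0833333° lon, +16·0.0416667° lat → SW at lon 49.6667°, lat -85.3333°.
Extended square 4, 2: +4·0.00833333° lon, +2·0.00416667° lat → SW at lon 49.7°, lat -85.325°.
latitude -85.32500, longitude 49.70000.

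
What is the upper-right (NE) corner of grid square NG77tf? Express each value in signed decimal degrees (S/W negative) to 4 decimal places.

-22.7500, 95.6667

Field N=13, G=6: +13·20° lon, +6·10° lat → SW at lon 80°, lat -30°.
Square 7, 7: +7·2° lon, +7·1° lat → SW at lon 94°, lat -23°.
Subsquare t=19, f=5: +19·0.0833333° lon, +5·0.0416667° lat → SW at lon 95.5833°, lat -22.7917°.
Cell spans 0.0833333° lon × 0.0416667° lat. NE corner is SW corner plus one full cell.
latitude -22.7500, longitude 95.6667.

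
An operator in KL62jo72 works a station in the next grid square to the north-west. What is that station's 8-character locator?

KL62jo63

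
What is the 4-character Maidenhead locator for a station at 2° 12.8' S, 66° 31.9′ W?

Shift to the Maidenhead origin (180°W, 90°S): lon 113.47, lat 87.79.
Field: lon ⌊113.47/20⌋ = 5 → F; lat ⌊87.79/10⌋ = 8 → I.
Square: lon ⌊13.47/2⌋ = 6; lat ⌊7.79/1⌋ = 7.

FI67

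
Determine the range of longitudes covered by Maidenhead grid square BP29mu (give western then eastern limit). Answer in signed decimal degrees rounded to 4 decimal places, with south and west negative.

Field B=1, P=15: +1·20° lon, +15·10° lat → SW at lon -160°, lat 60°.
Square 2, 9: +2·2° lon, +9·1° lat → SW at lon -156°, lat 69°.
Subsquare m=12, u=20: +12·0.0833333° lon, +20·0.0416667° lat → SW at lon -155°, lat 69.8333°.
Cell spans 0.0833333° lon × 0.0416667° lat.
west -155.0000, east -154.9167.

-155.0000, -154.9167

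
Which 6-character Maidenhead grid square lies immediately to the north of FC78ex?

Latitude subsquare x = 23; +1 → 24, wraps to 0 = a, carry into square.
Latitude square 8; +1 → 9.
The longitude characters are unchanged.

FC79ea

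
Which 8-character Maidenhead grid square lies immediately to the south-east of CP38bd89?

CP38bd98

Longitude extended square 8; +1 → 9.
Latitude extended square 9; −1 → 8.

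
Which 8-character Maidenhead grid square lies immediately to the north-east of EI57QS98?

Longitude extended square 9; +1 → 10, wraps to 0, carry into subsquare.
Longitude subsquare q = 16; +1 → 17 = r.
Latitude extended square 8; +1 → 9.

EI57rs09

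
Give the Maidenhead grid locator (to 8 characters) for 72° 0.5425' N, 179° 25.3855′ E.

RQ92ra02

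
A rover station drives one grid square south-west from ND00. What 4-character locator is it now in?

MC99

Longitude square 0; −1 → -1, wraps to 9, carry into field.
Longitude field N = 13; −1 → 12 = M.
Latitude square 0; −1 → -1, wraps to 9, carry into field.
Latitude field D = 3; −1 → 2 = C.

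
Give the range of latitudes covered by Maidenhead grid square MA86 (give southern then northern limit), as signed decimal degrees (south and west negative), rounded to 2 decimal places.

-84.00, -83.00

Field M=12, A=0: +12·20° lon, +0·10° lat → SW at lon 60°, lat -90°.
Square 8, 6: +8·2° lon, +6·1° lat → SW at lon 76°, lat -84°.
Cell spans 2° lon × 1° lat.
south -84.00, north -83.00.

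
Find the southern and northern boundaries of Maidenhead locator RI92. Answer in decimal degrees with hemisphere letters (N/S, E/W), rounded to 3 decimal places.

8.000° S, 7.000° S

Field R=17, I=8: +17·20° lon, +8·10° lat → SW at lon 160°, lat -10°.
Square 9, 2: +9·2° lon, +2·1° lat → SW at lon 178°, lat -8°.
Cell spans 2° lon × 1° lat.
south 8.000° S, north 7.000° S.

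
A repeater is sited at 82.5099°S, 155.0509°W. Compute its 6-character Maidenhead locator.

BA27ll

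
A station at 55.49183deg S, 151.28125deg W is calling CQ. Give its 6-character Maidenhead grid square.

Offset from 180°W / 90°S: lon 28.7188°, lat 34.5082°.
Field: 28.7188/20 → 1 → B, 34.5082/10 → 3 → D; chars BD.
Square: 8.7188/2 → 4, 4.5082/1 → 4; chars 44.
Subsquare: 0.7188/0.0833333 → 8 → i, 0.5082/0.0416667 → 12 → m; chars im.

BD44im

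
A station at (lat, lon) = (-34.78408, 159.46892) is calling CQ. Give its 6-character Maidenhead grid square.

Add 180° to longitude and 90° to latitude: 339.4689, 55.2159.
Field (20°×10°, letters A–R): lon ⌊339.4689/20⌋ = 16 → Q; lat ⌊55.2159/10⌋ = 5 → F.
Square (2°×1°, digits 0–9): lon ⌊19.4689/2⌋ = 9; lat ⌊5.2159/1⌋ = 5.
Subsquare (5′×2.5′, letters a–x): lon ⌊1.4689/0.0833333⌋ = 17 → r; lat ⌊0.2159/0.0416667⌋ = 5 → f.

QF95rf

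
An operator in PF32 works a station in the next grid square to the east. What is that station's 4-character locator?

Longitude square 3; +1 → 4.
The latitude characters are unchanged.

PF42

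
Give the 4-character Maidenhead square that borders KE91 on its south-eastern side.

LE00

Longitude square 9; +1 → 10, wraps to 0, carry into field.
Longitude field K = 10; +1 → 11 = L.
Latitude square 1; −1 → 0.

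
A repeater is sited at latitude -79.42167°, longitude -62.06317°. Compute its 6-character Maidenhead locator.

FB80xn

Add 180° to longitude and 90° to latitude: 117.9368, 10.5783.
Field: lon ⌊117.9368/20⌋ = 5 → F; lat ⌊10.5783/10⌋ = 1 → B.
Square: lon ⌊17.9368/2⌋ = 8; lat ⌊0.5783/1⌋ = 0.
Subsquare: lon ⌊1.9368/0.0833333⌋ = 23 → x; lat ⌊0.5783/0.0416667⌋ = 13 → n.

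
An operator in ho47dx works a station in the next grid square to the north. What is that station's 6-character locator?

Latitude subsquare x = 23; +1 → 24, wraps to 0 = a, carry into square.
Latitude square 7; +1 → 8.
The longitude characters are unchanged.

HO48da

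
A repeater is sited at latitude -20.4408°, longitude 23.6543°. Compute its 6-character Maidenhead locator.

Offset from 180°W / 90°S: lon 203.6543°, lat 69.5592°.
Field (20°×10°, letters A–R): 203.6543/20 → 10 → K, 69.5592/10 → 6 → G; chars KG.
Square (2°×1°, digits 0–9): 3.6543/2 → 1, 9.5592/1 → 9; chars 19.
Subsquare (5′×2.5′, letters a–x): 1.6543/0.0833333 → 19 → t, 0.5592/0.0416667 → 13 → n; chars tn.

KG19tn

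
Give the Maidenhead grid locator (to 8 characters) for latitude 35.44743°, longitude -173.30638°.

Offset from 180°W / 90°S: lon 6.69362°, lat 125.44743°.
Field: lon ⌊6.69362/20⌋ = 0 → A; lat ⌊125.44743/10⌋ = 12 → M.
Square: lon ⌊6.69362/2⌋ = 3; lat ⌊5.44743/1⌋ = 5.
Subsquare: lon ⌊0.69362/0.0833333⌋ = 8 → i; lat ⌊0.44743/0.0416667⌋ = 10 → k.
Extended square: lon ⌊0.02695/0.00833333⌋ = 3; lat ⌊0.03076/0.00416667⌋ = 7.

AM35ik37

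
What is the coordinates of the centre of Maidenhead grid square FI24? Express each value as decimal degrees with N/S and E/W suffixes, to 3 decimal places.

5.500° S, 75.000° W

Field F=5, I=8: +5·20° lon, +8·10° lat → SW at lon -80°, lat -10°.
Square 2, 4: +2·2° lon, +4·1° lat → SW at lon -76°, lat -6°.
Cell spans 2° lon × 1° lat. Centre is SW corner plus half of each.
latitude 5.500° S, longitude 75.000° W.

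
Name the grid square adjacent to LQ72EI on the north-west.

Longitude subsquare e = 4; −1 → 3 = d.
Latitude subsquare i = 8; +1 → 9 = j.

LQ72dj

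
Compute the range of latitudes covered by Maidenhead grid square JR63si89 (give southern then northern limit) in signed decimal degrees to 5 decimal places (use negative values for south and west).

83.37083, 83.37500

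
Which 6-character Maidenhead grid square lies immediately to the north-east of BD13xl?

BD23am

Longitude subsquare x = 23; +1 → 24, wraps to 0 = a, carry into square.
Longitude square 1; +1 → 2.
Latitude subsquare l = 11; +1 → 12 = m.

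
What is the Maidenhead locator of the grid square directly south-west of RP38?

RP27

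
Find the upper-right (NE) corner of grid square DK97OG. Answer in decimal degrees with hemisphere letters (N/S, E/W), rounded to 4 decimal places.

17.2917° N, 100.7500° W

Field D=3, K=10: +3·20° lon, +10·10° lat → SW at lon -120°, lat 10°.
Square 9, 7: +9·2° lon, +7·1° lat → SW at lon -102°, lat 17°.
Subsquare o=14, g=6: +14·0.0833333° lon, +6·0.0416667° lat → SW at lon -100.833°, lat 17.25°.
Cell spans 0.0833333° lon × 0.0416667° lat. NE corner is SW corner plus one full cell.
latitude 17.2917° N, longitude 100.7500° W.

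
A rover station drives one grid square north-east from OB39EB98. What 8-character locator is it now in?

OB39fb09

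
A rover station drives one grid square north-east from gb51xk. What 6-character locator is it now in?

GB61al

Longitude subsquare x = 23; +1 → 24, wraps to 0 = a, carry into square.
Longitude square 5; +1 → 6.
Latitude subsquare k = 10; +1 → 11 = l.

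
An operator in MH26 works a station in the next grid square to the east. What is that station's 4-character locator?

Longitude square 2; +1 → 3.
The latitude characters are unchanged.

MH36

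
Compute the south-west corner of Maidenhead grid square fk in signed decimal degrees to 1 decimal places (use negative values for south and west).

10.0, -80.0

Field F=5, K=10: +5·20° lon, +10·10° lat → SW at lon -80°, lat 10°.
latitude 10.0, longitude -80.0.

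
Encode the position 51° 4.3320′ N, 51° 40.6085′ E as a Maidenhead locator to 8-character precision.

Add 180° to longitude and 90° to latitude: 231.67681, 141.07220.
Field (20°×10°, letters A–R): 231.67681/20 → 11 → L, 141.07220/10 → 14 → O; chars LO.
Square (2°×1°, digits 0–9): 11.67681/2 → 5, 1.07220/1 → 1; chars 51.
Subsquare (5′×2.5′, letters a–x): 1.67681/0.0833333 → 20 → u, 0.07220/0.0416667 → 1 → b; chars ub.
Extended square (30″×15″, digits 0–9): 0.01014/0.00833333 → 1, 0.03053/0.00416667 → 7; chars 17.

LO51ub17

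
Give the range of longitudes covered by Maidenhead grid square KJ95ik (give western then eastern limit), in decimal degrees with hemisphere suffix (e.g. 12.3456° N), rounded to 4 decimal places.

38.6667° E, 38.7500° E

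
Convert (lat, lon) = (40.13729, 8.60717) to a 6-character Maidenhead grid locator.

JN40hd

Add 180° to longitude and 90° to latitude: 188.6072, 130.1373.
Field: 188.6072/20 → 9 → J, 130.1373/10 → 13 → N; chars JN.
Square: 8.6072/2 → 4, 0.1373/1 → 0; chars 40.
Subsquare: 0.6072/0.0833333 → 7 → h, 0.1373/0.0416667 → 3 → d; chars hd.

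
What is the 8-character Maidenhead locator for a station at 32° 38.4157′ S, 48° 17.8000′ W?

Offset from 180°W / 90°S: lon 131.70333°, lat 57.35974°.
Field: lon ⌊131.70333/20⌋ = 6 → G; lat ⌊57.35974/10⌋ = 5 → F.
Square: lon ⌊11.70333/2⌋ = 5; lat ⌊7.35974/1⌋ = 7.
Subsquare: lon ⌊1.70333/0.0833333⌋ = 20 → u; lat ⌊0.35974/0.0416667⌋ = 8 → i.
Extended square: lon ⌊0.03667/0.00833333⌋ = 4; lat ⌊0.02640/0.00416667⌋ = 6.

GF57ui46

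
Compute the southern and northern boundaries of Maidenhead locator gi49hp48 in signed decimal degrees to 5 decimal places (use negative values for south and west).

Field G=6, I=8: +6·20° lon, +8·10° lat → SW at lon -60°, lat -10°.
Square 4, 9: +4·2° lon, +9·1° lat → SW at lon -52°, lat -1°.
Subsquare h=7, p=15: +7·0.0833333° lon, +15·0.0416667° lat → SW at lon -51.4167°, lat -0.375°.
Extended square 4, 8: +4·0.00833333° lon, +8·0.00416667° lat → SW at lon -51.3833°, lat -0.341667°.
Cell spans 0.00833333° lon × 0.00416667° lat.
south -0.34167, north -0.33750.

-0.34167, -0.33750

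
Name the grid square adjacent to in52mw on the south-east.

IN52nv

Longitude subsquare m = 12; +1 → 13 = n.
Latitude subsquare w = 22; −1 → 21 = v.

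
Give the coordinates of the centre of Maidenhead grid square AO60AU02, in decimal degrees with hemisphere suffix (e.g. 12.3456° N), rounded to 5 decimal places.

Field A=0, O=14: +0·20° lon, +14·10° lat → SW at lon -180°, lat 50°.
Square 6, 0: +6·2° lon, +0·1° lat → SW at lon -168°, lat 50°.
Subsquare a=0, u=20: +0·0.0833333° lon, +20·0.0416667° lat → SW at lon -168°, lat 50.8333°.
Extended square 0, 2: +0·0.00833333° lon, +2·0.00416667° lat → SW at lon -168°, lat 50.8417°.
Cell spans 0.00833333° lon × 0.00416667° lat. Centre is SW corner plus half of each.
latitude 50.84375° N, longitude 167.99583° W.

50.84375° N, 167.99583° W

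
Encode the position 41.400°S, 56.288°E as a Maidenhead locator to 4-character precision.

Offset from 180°W / 90°S: lon 236.29°, lat 48.60°.
Field (20°×10°, letters A–R): lon ⌊236.29/20⌋ = 11 → L; lat ⌊48.60/10⌋ = 4 → E.
Square (2°×1°, digits 0–9): lon ⌊16.29/2⌋ = 8; lat ⌊8.60/1⌋ = 8.

LE88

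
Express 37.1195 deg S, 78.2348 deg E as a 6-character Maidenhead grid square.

MF92cv

Add 180° to longitude and 90° to latitude: 258.2348, 52.8805.
Field: 258.2348/20 → 12 → M, 52.8805/10 → 5 → F; chars MF.
Square: 18.2348/2 → 9, 2.8805/1 → 2; chars 92.
Subsquare: 0.2348/0.0833333 → 2 → c, 0.8805/0.0416667 → 21 → v; chars cv.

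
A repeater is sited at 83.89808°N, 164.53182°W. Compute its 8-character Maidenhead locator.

Offset from 180°W / 90°S: lon 15.46818°, lat 173.89808°.
Field: 15.46818/20 → 0 → A, 173.89808/10 → 17 → R; chars AR.
Square: 15.46818/2 → 7, 3.89808/1 → 3; chars 73.
Subsquare: 1.46818/0.0833333 → 17 → r, 0.89808/0.0416667 → 21 → v; chars rv.
Extended square: 0.05151/0.00833333 → 6, 0.02308/0.00416667 → 5; chars 65.

AR73rv65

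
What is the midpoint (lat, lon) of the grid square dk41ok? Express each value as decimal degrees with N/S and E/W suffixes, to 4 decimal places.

Field D=3, K=10: +3·20° lon, +10·10° lat → SW at lon -120°, lat 10°.
Square 4, 1: +4·2° lon, +1·1° lat → SW at lon -112°, lat 11°.
Subsquare o=14, k=10: +14·0.0833333° lon, +10·0.0416667° lat → SW at lon -110.833°, lat 11.4167°.
Cell spans 0.0833333° lon × 0.0416667° lat. Centre is SW corner plus half of each.
latitude 11.4375° N, longitude 110.7917° W.

11.4375° N, 110.7917° W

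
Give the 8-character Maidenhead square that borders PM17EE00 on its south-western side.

PM17dd99

Longitude extended square 0; −1 → -1, wraps to 9, carry into subsquare.
Longitude subsquare e = 4; −1 → 3 = d.
Latitude extended square 0; −1 → -1, wraps to 9, carry into subsquare.
Latitude subsquare e = 4; −1 → 3 = d.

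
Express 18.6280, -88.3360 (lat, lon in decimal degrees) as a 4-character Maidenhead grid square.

EK58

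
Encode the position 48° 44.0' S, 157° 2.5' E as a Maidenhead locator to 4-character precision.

QE81

Shift to the Maidenhead origin (180°W, 90°S): lon 337.04, lat 41.27.
Field (20°×10°, letters A–R): 337.04/20 → 16 → Q, 41.27/10 → 4 → E; chars QE.
Square (2°×1°, digits 0–9): 17.04/2 → 8, 1.27/1 → 1; chars 81.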